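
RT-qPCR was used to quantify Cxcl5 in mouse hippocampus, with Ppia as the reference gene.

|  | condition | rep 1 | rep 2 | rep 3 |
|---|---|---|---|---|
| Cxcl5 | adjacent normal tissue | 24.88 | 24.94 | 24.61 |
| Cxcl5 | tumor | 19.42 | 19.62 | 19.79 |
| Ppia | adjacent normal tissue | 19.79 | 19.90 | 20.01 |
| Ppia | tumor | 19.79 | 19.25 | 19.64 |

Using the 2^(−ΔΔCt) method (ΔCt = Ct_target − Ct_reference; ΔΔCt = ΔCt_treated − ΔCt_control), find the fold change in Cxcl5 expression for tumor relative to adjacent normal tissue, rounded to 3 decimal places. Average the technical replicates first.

Mean Ct: Cxcl5 adjacent normal tissue 24.810; Cxcl5 tumor 19.610; Ppia adjacent normal tissue 19.900; Ppia tumor 19.560
ΔCt(adjacent normal tissue) = 24.810 − 19.900 = 4.910
ΔCt(tumor) = 19.610 − 19.560 = 0.050
ΔΔCt = 0.050 − 4.910 = -4.860
Fold change = 2^(−(-4.860)) = 2^4.860 = 29.0406

29.041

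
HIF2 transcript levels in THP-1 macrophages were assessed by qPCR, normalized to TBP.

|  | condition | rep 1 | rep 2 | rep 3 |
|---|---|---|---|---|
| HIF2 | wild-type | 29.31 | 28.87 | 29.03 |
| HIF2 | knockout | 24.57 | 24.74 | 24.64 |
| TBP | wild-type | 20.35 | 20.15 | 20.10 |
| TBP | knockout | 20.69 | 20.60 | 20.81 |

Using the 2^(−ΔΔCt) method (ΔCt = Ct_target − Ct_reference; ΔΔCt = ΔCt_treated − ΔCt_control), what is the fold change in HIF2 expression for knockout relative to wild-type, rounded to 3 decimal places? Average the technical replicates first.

Mean Ct: HIF2 wild-type 29.070; HIF2 knockout 24.650; TBP wild-type 20.200; TBP knockout 20.700
ΔCt(wild-type) = 29.070 − 20.200 = 8.870
ΔCt(knockout) = 24.650 − 20.700 = 3.950
ΔΔCt = 3.950 − 8.870 = -4.920
Fold change = 2^(−(-4.920)) = 2^4.920 = 30.2738

30.274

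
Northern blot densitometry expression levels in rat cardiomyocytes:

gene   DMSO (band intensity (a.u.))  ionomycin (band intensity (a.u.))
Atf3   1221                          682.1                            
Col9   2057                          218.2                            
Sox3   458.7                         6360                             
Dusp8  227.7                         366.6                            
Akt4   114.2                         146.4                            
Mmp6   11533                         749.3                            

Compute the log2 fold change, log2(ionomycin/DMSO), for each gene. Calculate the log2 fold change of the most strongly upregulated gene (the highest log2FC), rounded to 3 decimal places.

log2(682.1/1221) = -0.840  (Atf3)
log2(218.2/2057) = -3.237  (Col9)
log2(6360/458.7) = 3.793  (Sox3)
log2(366.6/227.7) = 0.687  (Dusp8)
log2(146.4/114.2) = 0.358  (Akt4)
log2(749.3/11533) = -3.944  (Mmp6)
Sox3 is most strongly upregulated.

3.793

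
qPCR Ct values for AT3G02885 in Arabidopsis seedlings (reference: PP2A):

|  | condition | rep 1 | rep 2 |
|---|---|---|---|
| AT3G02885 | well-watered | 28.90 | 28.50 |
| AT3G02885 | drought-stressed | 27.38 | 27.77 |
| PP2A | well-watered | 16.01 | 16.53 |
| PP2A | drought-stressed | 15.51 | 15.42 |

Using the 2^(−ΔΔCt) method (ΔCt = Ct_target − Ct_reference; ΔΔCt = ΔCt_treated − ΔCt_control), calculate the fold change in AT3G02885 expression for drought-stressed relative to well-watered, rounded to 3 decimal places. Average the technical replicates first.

Mean Ct: AT3G02885 well-watered 28.700; AT3G02885 drought-stressed 27.575; PP2A well-watered 16.270; PP2A drought-stressed 15.465
ΔCt(well-watered) = 28.700 − 16.270 = 12.430
ΔCt(drought-stressed) = 27.575 − 15.465 = 12.110
ΔΔCt = 12.110 − 12.430 = -0.320
Fold change = 2^(−(-0.320)) = 2^0.320 = 1.2483

1.248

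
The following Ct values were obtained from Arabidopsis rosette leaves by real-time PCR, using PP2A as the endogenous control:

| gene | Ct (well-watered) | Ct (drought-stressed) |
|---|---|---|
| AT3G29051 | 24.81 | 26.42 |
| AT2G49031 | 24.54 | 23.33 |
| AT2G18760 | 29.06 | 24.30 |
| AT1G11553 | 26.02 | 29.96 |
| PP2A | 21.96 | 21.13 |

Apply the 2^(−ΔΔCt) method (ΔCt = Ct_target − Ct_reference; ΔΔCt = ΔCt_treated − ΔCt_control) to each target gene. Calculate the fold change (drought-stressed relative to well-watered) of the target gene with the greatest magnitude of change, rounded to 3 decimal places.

AT3G29051: ΔΔCt = (26.42−21.13) − (24.81−21.96) = 5.29 − 2.85 = 2.44; fold change = 2^-2.44 = 0.184
AT2G49031: ΔΔCt = (23.33−21.13) − (24.54−21.96) = 2.20 − 2.58 = -0.38; fold change = 2^0.38 = 1.301
AT2G18760: ΔΔCt = (24.30−21.13) − (29.06−21.96) = 3.17 − 7.10 = -3.93; fold change = 2^3.93 = 15.242
AT1G11553: ΔΔCt = (29.96−21.13) − (26.02−21.96) = 8.83 − 4.06 = 4.77; fold change = 2^-4.77 = 0.037
AT1G11553 has the largest |ΔΔCt| = 4.77.

0.037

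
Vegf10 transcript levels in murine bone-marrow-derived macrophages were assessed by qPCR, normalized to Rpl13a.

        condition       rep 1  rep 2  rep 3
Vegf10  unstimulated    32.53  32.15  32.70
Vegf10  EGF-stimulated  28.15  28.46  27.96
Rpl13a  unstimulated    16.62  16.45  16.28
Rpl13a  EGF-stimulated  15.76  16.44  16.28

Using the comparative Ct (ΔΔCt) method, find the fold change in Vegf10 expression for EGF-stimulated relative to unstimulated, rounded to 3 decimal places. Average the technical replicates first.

15.780

Mean Ct: Vegf10 unstimulated 32.460; Vegf10 EGF-stimulated 28.190; Rpl13a unstimulated 16.450; Rpl13a EGF-stimulated 16.160
ΔCt(unstimulated) = 32.460 − 16.450 = 16.010
ΔCt(EGF-stimulated) = 28.190 − 16.160 = 12.030
ΔΔCt = 12.030 − 16.010 = -3.980
Fold change = 2^(−(-3.980)) = 2^3.980 = 15.7797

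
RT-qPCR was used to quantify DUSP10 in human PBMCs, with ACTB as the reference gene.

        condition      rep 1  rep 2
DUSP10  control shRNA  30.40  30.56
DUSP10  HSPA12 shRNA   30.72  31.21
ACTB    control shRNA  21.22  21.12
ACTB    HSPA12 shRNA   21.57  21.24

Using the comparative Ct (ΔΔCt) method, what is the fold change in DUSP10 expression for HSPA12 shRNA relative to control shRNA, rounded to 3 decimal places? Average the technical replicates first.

0.841

Mean Ct: DUSP10 control shRNA 30.480; DUSP10 HSPA12 shRNA 30.965; ACTB control shRNA 21.170; ACTB HSPA12 shRNA 21.405
ΔCt(control shRNA) = 30.480 − 21.170 = 9.310
ΔCt(HSPA12 shRNA) = 30.965 − 21.405 = 9.560
ΔΔCt = 9.560 − 9.310 = 0.250
Fold change = 2^(−0.250) = 0.8409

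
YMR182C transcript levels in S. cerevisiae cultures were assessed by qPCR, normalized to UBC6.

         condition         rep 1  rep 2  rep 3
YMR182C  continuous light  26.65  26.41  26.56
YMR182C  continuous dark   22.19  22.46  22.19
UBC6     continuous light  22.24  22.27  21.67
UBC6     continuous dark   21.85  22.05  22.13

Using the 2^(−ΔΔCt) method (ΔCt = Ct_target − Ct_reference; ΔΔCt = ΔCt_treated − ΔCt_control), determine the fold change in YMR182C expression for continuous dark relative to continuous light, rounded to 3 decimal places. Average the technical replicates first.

Mean Ct: YMR182C continuous light 26.540; YMR182C continuous dark 22.280; UBC6 continuous light 22.060; UBC6 continuous dark 22.010
ΔCt(continuous light) = 26.540 − 22.060 = 4.480
ΔCt(continuous dark) = 22.280 − 22.010 = 0.270
ΔΔCt = 0.270 − 4.480 = -4.210
Fold change = 2^(−(-4.210)) = 2^4.210 = 18.5070

18.507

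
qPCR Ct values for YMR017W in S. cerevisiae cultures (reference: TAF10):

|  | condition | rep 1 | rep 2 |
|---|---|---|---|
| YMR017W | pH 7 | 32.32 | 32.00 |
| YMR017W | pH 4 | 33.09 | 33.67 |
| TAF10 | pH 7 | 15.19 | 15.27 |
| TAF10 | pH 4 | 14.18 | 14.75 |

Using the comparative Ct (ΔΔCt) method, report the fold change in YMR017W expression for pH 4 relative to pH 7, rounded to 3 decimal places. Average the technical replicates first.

0.253

Mean Ct: YMR017W pH 7 32.160; YMR017W pH 4 33.380; TAF10 pH 7 15.230; TAF10 pH 4 14.465
ΔCt(pH 7) = 32.160 − 15.230 = 16.930
ΔCt(pH 4) = 33.380 − 14.465 = 18.915
ΔΔCt = 18.915 − 16.930 = 1.985
Fold change = 2^(−1.985) = 0.2526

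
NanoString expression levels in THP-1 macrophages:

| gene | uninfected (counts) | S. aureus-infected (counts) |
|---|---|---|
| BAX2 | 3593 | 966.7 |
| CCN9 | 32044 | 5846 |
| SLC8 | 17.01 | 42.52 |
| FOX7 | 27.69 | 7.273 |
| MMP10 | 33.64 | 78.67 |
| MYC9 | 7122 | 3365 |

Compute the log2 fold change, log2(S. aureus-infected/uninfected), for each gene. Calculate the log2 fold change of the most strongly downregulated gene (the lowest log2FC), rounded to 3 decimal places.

-2.455

log2(966.7/3593) = -1.894  (BAX2)
log2(5846/32044) = -2.455  (CCN9)
log2(42.52/17.01) = 1.322  (SLC8)
log2(7.273/27.69) = -1.929  (FOX7)
log2(78.67/33.64) = 1.226  (MMP10)
log2(3365/7122) = -1.082  (MYC9)
CCN9 is most strongly downregulated.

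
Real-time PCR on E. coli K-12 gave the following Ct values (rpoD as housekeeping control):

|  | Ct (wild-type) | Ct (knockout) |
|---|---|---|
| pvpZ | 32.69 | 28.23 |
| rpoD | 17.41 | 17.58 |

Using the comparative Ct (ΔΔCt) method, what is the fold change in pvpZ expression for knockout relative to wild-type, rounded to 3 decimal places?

24.761

ΔCt(wild-type) = 32.690 − 17.410 = 15.280
ΔCt(knockout) = 28.230 − 17.580 = 10.650
ΔΔCt = 10.650 − 15.280 = -4.630
Fold change = 2^(−(-4.630)) = 2^4.630 = 24.7610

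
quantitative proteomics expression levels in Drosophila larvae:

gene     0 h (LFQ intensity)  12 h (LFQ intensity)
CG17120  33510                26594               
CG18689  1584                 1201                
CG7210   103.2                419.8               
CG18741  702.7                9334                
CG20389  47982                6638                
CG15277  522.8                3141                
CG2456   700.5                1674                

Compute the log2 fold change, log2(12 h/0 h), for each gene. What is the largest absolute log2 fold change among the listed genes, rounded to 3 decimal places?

log2(26594/33510) = -0.333  (CG17120)
log2(1201/1584) = -0.399  (CG18689)
log2(419.8/103.2) = 2.024  (CG7210)
log2(9334/702.7) = 3.732  (CG18741)
log2(6638/47982) = -2.854  (CG20389)
log2(3141/522.8) = 2.587  (CG15277)
log2(1674/700.5) = 1.257  (CG2456)
The largest magnitude belongs to CG18741.

3.732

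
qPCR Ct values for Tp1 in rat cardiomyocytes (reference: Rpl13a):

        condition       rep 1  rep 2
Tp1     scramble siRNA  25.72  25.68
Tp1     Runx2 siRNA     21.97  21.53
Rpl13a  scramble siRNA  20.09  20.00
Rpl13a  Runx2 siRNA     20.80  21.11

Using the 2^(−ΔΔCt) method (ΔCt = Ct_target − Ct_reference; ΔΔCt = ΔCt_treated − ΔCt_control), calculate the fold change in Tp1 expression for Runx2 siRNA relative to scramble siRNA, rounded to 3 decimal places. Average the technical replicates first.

Mean Ct: Tp1 scramble siRNA 25.700; Tp1 Runx2 siRNA 21.750; Rpl13a scramble siRNA 20.045; Rpl13a Runx2 siRNA 20.955
ΔCt(scramble siRNA) = 25.700 − 20.045 = 5.655
ΔCt(Runx2 siRNA) = 21.750 − 20.955 = 0.795
ΔΔCt = 0.795 − 5.655 = -4.860
Fold change = 2^(−(-4.860)) = 2^4.860 = 29.0406

29.041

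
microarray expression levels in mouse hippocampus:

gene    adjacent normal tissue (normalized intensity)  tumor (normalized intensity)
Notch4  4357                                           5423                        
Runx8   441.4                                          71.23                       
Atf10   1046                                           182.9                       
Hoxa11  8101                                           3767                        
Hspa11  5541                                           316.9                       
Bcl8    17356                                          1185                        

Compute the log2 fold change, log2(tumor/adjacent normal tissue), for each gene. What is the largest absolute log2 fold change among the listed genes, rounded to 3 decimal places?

log2(5423/4357) = 0.316  (Notch4)
log2(71.23/441.4) = -2.632  (Runx8)
log2(182.9/1046) = -2.516  (Atf10)
log2(3767/8101) = -1.105  (Hoxa11)
log2(316.9/5541) = -4.128  (Hspa11)
log2(1185/17356) = -3.872  (Bcl8)
The largest magnitude belongs to Hspa11.

4.128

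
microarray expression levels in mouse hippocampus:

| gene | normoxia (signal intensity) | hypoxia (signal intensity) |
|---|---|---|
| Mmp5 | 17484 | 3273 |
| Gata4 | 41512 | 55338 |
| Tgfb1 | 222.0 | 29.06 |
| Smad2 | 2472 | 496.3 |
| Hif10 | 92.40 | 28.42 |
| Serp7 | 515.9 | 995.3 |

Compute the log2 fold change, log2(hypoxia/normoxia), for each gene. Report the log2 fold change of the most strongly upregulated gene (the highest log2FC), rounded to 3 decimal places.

0.948

log2(3273/17484) = -2.417  (Mmp5)
log2(55338/41512) = 0.415  (Gata4)
log2(29.06/222.0) = -2.933  (Tgfb1)
log2(496.3/2472) = -2.316  (Smad2)
log2(28.42/92.40) = -1.701  (Hif10)
log2(995.3/515.9) = 0.948  (Serp7)
Serp7 is most strongly upregulated.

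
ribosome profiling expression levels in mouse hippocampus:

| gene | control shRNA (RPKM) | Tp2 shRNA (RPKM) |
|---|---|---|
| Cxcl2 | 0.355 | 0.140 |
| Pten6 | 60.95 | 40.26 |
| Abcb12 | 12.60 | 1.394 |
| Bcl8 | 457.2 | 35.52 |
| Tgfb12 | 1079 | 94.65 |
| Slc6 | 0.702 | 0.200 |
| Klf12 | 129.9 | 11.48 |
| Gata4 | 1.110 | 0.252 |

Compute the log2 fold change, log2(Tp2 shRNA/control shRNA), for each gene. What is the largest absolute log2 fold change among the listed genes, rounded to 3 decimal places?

log2(0.140/0.355) = -1.342  (Cxcl2)
log2(40.26/60.95) = -0.598  (Pten6)
log2(1.394/12.60) = -3.176  (Abcb12)
log2(35.52/457.2) = -3.686  (Bcl8)
log2(94.65/1079) = -3.511  (Tgfb12)
log2(0.200/0.702) = -1.811  (Slc6)
log2(11.48/129.9) = -3.500  (Klf12)
log2(0.252/1.110) = -2.139  (Gata4)
The largest magnitude belongs to Bcl8.

3.686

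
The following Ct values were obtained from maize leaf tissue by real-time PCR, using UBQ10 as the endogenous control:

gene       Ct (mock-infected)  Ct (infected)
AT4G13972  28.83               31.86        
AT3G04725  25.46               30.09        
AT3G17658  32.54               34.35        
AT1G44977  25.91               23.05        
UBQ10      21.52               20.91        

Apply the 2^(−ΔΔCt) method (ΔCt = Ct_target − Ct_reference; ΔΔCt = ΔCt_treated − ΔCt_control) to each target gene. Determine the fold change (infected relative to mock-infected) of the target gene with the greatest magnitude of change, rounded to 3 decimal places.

0.026

AT4G13972: ΔΔCt = (31.86−20.91) − (28.83−21.52) = 10.95 − 7.31 = 3.64; fold change = 2^-3.64 = 0.080
AT3G04725: ΔΔCt = (30.09−20.91) − (25.46−21.52) = 9.18 − 3.94 = 5.24; fold change = 2^-5.24 = 0.026
AT3G17658: ΔΔCt = (34.35−20.91) − (32.54−21.52) = 13.44 − 11.02 = 2.42; fold change = 2^-2.42 = 0.187
AT1G44977: ΔΔCt = (23.05−20.91) − (25.91−21.52) = 2.14 − 4.39 = -2.25; fold change = 2^2.25 = 4.757
AT3G04725 has the largest |ΔΔCt| = 5.24.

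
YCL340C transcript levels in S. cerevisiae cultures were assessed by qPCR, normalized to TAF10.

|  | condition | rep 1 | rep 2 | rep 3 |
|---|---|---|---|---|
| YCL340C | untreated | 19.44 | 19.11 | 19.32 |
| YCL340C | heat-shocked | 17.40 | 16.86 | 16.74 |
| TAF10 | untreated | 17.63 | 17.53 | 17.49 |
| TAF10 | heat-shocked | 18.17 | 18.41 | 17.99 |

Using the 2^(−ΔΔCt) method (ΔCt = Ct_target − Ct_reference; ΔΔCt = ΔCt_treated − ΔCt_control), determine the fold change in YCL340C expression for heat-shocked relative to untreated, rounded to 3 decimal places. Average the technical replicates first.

7.621

Mean Ct: YCL340C untreated 19.290; YCL340C heat-shocked 17.000; TAF10 untreated 17.550; TAF10 heat-shocked 18.190
ΔCt(untreated) = 19.290 − 17.550 = 1.740
ΔCt(heat-shocked) = 17.000 − 18.190 = -1.190
ΔΔCt = -1.190 − 1.740 = -2.930
Fold change = 2^(−(-2.930)) = 2^2.930 = 7.6211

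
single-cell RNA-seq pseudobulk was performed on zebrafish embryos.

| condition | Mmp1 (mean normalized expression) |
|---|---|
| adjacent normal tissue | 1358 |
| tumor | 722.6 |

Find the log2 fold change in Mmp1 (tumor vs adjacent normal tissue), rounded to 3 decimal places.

-0.910

Fold change = 722.6 / 1358 = 0.5321
log2(0.5321) = -0.9102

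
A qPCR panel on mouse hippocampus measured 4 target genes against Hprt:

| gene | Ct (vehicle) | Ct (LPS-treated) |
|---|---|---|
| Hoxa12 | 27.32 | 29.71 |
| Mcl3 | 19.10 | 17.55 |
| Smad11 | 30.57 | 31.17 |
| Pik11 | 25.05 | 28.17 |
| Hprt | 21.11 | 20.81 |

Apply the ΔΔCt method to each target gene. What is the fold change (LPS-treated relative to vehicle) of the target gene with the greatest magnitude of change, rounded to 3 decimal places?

0.093

Hoxa12: ΔΔCt = (29.71−20.81) − (27.32−21.11) = 8.90 − 6.21 = 2.69; fold change = 2^-2.69 = 0.155
Mcl3: ΔΔCt = (17.55−20.81) − (19.10−21.11) = -3.26 − (-2.01) = -1.25; fold change = 2^1.25 = 2.378
Smad11: ΔΔCt = (31.17−20.81) − (30.57−21.11) = 10.36 − 9.46 = 0.90; fold change = 2^-0.90 = 0.536
Pik11: ΔΔCt = (28.17−20.81) − (25.05−21.11) = 7.36 − 3.94 = 3.42; fold change = 2^-3.42 = 0.093
Pik11 has the largest |ΔΔCt| = 3.42.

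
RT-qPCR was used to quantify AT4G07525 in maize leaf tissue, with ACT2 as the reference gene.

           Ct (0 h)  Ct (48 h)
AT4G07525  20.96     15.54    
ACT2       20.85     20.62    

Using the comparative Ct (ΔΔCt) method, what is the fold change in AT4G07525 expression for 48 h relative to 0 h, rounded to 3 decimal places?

36.504

ΔCt(0 h) = 20.960 − 20.850 = 0.110
ΔCt(48 h) = 15.540 − 20.620 = -5.080
ΔΔCt = -5.080 − 0.110 = -5.190
Fold change = 2^(−(-5.190)) = 2^5.190 = 36.5044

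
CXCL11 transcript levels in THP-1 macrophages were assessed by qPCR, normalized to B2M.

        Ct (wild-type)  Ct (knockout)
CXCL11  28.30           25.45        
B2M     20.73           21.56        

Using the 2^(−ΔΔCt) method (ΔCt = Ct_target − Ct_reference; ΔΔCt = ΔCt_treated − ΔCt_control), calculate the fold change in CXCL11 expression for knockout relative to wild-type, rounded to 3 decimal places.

12.817

ΔCt(wild-type) = 28.300 − 20.730 = 7.570
ΔCt(knockout) = 25.450 − 21.560 = 3.890
ΔΔCt = 3.890 − 7.570 = -3.680
Fold change = 2^(−(-3.680)) = 2^3.680 = 12.8171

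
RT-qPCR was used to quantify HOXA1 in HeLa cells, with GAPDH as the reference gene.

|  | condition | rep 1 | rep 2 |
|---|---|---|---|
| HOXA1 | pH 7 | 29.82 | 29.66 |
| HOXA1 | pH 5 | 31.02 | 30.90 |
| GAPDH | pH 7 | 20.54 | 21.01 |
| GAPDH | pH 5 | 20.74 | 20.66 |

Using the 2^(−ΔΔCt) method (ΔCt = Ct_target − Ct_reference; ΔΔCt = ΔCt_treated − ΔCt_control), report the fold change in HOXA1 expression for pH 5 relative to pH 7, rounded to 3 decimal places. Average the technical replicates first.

Mean Ct: HOXA1 pH 7 29.740; HOXA1 pH 5 30.960; GAPDH pH 7 20.775; GAPDH pH 5 20.700
ΔCt(pH 7) = 29.740 − 20.775 = 8.965
ΔCt(pH 5) = 30.960 − 20.700 = 10.260
ΔΔCt = 10.260 − 8.965 = 1.295
Fold change = 2^(−1.295) = 0.4075

0.408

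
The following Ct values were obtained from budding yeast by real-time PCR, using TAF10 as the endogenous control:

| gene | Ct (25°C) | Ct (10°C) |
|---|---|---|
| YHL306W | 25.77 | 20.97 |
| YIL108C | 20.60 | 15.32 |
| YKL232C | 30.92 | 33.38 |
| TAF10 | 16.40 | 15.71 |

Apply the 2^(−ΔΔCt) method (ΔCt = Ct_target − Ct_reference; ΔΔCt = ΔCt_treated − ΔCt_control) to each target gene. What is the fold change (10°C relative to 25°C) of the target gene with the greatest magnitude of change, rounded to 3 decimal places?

YHL306W: ΔΔCt = (20.97−15.71) − (25.77−16.40) = 5.26 − 9.37 = -4.11; fold change = 2^4.11 = 17.268
YIL108C: ΔΔCt = (15.32−15.71) − (20.60−16.40) = -0.39 − 4.20 = -4.59; fold change = 2^4.59 = 24.084
YKL232C: ΔΔCt = (33.38−15.71) − (30.92−16.40) = 17.67 − 14.52 = 3.15; fold change = 2^-3.15 = 0.113
YIL108C has the largest |ΔΔCt| = 4.59.

24.084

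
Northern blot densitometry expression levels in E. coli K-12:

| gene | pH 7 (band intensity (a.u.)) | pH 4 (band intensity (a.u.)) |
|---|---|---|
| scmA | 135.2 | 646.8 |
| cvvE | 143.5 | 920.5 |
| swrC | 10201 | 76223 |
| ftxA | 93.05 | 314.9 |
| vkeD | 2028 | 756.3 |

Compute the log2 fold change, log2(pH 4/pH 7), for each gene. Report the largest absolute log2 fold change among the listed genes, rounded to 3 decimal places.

2.902

log2(646.8/135.2) = 2.258  (scmA)
log2(920.5/143.5) = 2.681  (cvvE)
log2(76223/10201) = 2.902  (swrC)
log2(314.9/93.05) = 1.759  (ftxA)
log2(756.3/2028) = -1.423  (vkeD)
The largest magnitude belongs to swrC.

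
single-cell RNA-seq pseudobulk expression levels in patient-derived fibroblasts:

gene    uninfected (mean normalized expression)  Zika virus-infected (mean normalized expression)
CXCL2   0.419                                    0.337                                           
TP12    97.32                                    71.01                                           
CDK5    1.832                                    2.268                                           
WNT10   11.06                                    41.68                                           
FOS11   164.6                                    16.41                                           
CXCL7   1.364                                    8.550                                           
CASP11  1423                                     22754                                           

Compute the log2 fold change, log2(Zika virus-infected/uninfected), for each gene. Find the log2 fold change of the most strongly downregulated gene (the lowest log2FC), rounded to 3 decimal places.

log2(0.337/0.419) = -0.314  (CXCL2)
log2(71.01/97.32) = -0.455  (TP12)
log2(2.268/1.832) = 0.308  (CDK5)
log2(41.68/11.06) = 1.914  (WNT10)
log2(16.41/164.6) = -3.326  (FOS11)
log2(8.550/1.364) = 2.648  (CXCL7)
log2(22754/1423) = 3.999  (CASP11)
FOS11 is most strongly downregulated.

-3.326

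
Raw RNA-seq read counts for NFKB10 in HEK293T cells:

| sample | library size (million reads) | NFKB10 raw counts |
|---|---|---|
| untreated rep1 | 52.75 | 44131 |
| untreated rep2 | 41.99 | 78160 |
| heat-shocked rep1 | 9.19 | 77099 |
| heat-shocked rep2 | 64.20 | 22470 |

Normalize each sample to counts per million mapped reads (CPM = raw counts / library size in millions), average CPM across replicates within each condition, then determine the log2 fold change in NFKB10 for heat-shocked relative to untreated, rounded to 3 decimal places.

CPM(untreated rep1) = 44131 / 52.75 = 836.6066
CPM(untreated rep2) = 78160 / 41.99 = 1861.3956
CPM(heat-shocked rep1) = 77099 / 9.19 = 8389.4450
CPM(heat-shocked rep2) = 22470 / 64.20 = 350.0000
mean CPM(untreated) = 1349.0011; mean CPM(heat-shocked) = 4369.7225
Fold change = 4369.7225 / 1349.0011 = 3.23923
log2(3.23923) = 1.6957

1.696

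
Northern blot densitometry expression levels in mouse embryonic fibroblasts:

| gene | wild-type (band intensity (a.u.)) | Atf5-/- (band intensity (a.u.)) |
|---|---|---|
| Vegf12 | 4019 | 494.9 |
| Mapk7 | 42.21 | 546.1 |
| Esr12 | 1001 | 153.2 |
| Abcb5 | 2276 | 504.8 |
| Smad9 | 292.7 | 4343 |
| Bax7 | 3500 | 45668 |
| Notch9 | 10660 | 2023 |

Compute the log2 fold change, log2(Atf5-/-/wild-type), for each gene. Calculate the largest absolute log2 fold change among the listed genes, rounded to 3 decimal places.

3.891

log2(494.9/4019) = -3.022  (Vegf12)
log2(546.1/42.21) = 3.694  (Mapk7)
log2(153.2/1001) = -2.708  (Esr12)
log2(504.8/2276) = -2.173  (Abcb5)
log2(4343/292.7) = 3.891  (Smad9)
log2(45668/3500) = 3.706  (Bax7)
log2(2023/10660) = -2.398  (Notch9)
The largest magnitude belongs to Smad9.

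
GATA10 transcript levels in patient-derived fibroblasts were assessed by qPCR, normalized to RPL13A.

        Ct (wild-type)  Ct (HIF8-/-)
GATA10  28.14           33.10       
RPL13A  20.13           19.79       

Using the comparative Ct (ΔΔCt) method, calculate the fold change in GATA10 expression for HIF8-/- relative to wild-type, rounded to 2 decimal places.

0.03

ΔCt(wild-type) = 28.140 − 20.130 = 8.010
ΔCt(HIF8-/-) = 33.100 − 19.790 = 13.310
ΔΔCt = 13.310 − 8.010 = 5.300
Fold change = 2^(−5.300) = 0.025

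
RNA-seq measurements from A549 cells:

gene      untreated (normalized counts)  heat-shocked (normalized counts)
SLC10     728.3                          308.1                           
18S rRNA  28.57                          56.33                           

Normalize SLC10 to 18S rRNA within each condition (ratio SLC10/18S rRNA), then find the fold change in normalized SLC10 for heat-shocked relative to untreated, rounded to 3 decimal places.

0.215

SLC10/18S rRNA (untreated) = 728.3 / 28.57 = 25.492
SLC10/18S rRNA (heat-shocked) = 308.1 / 56.33 = 5.4696
Fold change = 5.4696 / 25.492 = 0.2146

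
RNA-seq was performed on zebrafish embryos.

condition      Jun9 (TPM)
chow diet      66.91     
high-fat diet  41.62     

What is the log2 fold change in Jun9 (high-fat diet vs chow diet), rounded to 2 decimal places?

Fold change = 41.62 / 66.91 = 0.6220
log2(0.6220) = -0.685

-0.68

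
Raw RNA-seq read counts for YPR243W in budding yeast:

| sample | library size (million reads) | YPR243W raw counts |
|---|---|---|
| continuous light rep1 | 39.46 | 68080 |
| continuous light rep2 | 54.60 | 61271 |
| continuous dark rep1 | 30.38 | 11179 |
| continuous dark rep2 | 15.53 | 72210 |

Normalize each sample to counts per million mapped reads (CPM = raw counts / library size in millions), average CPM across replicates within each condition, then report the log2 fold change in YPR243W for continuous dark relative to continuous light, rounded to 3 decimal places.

CPM(continuous light rep1) = 68080 / 39.46 = 1725.2914
CPM(continuous light rep2) = 61271 / 54.60 = 1122.1795
CPM(continuous dark rep1) = 11179 / 30.38 = 367.9724
CPM(continuous dark rep2) = 72210 / 15.53 = 4649.7102
mean CPM(continuous light) = 1423.7355; mean CPM(continuous dark) = 2508.8413
Fold change = 2508.8413 / 1423.7355 = 1.76215
log2(1.76215) = 0.8173

0.817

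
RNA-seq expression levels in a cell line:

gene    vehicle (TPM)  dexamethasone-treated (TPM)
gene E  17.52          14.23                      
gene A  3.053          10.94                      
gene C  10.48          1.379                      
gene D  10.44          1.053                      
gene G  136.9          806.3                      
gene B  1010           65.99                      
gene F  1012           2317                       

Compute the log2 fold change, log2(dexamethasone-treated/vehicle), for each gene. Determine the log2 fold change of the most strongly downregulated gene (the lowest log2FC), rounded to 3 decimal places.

-3.936

log2(14.23/17.52) = -0.300  (gene E)
log2(10.94/3.053) = 1.841  (gene A)
log2(1.379/10.48) = -2.926  (gene C)
log2(1.053/10.44) = -3.310  (gene D)
log2(806.3/136.9) = 2.558  (gene G)
log2(65.99/1010) = -3.936  (gene B)
log2(2317/1012) = 1.195  (gene F)
gene B is most strongly downregulated.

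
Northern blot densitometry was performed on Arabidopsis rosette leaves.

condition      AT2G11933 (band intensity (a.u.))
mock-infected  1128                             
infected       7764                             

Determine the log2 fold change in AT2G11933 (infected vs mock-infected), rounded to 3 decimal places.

2.783

Fold change = 7764 / 1128 = 6.8830
log2(6.8830) = 2.7830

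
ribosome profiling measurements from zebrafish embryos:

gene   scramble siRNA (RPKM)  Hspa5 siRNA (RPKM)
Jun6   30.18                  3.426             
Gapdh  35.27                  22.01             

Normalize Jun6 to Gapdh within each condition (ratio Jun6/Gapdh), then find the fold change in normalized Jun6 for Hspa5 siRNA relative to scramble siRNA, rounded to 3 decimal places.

Jun6/Gapdh (scramble siRNA) = 30.18 / 35.27 = 0.85568
Jun6/Gapdh (Hspa5 siRNA) = 3.426 / 22.01 = 0.15566
Fold change = 0.15566 / 0.85568 = 0.1819

0.182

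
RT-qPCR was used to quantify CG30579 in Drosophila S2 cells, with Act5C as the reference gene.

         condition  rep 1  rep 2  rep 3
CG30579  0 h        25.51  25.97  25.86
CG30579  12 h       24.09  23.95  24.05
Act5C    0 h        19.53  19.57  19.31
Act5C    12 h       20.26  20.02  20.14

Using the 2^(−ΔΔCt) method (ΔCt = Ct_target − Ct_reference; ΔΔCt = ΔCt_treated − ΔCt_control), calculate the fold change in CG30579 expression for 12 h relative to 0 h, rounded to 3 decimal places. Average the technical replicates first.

Mean Ct: CG30579 0 h 25.780; CG30579 12 h 24.030; Act5C 0 h 19.470; Act5C 12 h 20.140
ΔCt(0 h) = 25.780 − 19.470 = 6.310
ΔCt(12 h) = 24.030 − 20.140 = 3.890
ΔΔCt = 3.890 − 6.310 = -2.420
Fold change = 2^(−(-2.420)) = 2^2.420 = 5.3517

5.352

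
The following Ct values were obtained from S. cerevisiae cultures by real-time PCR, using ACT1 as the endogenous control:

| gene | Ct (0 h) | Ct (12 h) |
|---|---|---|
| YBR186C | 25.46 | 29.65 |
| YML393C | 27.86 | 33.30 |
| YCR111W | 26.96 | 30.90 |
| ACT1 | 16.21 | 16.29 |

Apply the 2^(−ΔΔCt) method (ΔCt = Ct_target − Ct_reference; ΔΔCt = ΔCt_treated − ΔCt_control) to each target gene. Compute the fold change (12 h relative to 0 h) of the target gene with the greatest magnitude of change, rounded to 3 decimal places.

YBR186C: ΔΔCt = (29.65−16.29) − (25.46−16.21) = 13.36 − 9.25 = 4.11; fold change = 2^-4.11 = 0.058
YML393C: ΔΔCt = (33.30−16.29) − (27.86−16.21) = 17.01 − 11.65 = 5.36; fold change = 2^-5.36 = 0.024
YCR111W: ΔΔCt = (30.90−16.29) − (26.96−16.21) = 14.61 − 10.75 = 3.86; fold change = 2^-3.86 = 0.069
YML393C has the largest |ΔΔCt| = 5.36.

0.024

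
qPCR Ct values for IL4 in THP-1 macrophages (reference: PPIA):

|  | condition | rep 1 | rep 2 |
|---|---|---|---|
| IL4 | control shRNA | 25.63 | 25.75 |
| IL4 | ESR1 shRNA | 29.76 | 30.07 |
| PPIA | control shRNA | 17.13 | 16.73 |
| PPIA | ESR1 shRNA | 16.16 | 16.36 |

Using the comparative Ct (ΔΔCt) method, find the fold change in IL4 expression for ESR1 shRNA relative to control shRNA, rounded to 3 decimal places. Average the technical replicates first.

Mean Ct: IL4 control shRNA 25.690; IL4 ESR1 shRNA 29.915; PPIA control shRNA 16.930; PPIA ESR1 shRNA 16.260
ΔCt(control shRNA) = 25.690 − 16.930 = 8.760
ΔCt(ESR1 shRNA) = 29.915 − 16.260 = 13.655
ΔΔCt = 13.655 − 8.760 = 4.895
Fold change = 2^(−4.895) = 0.0336

0.034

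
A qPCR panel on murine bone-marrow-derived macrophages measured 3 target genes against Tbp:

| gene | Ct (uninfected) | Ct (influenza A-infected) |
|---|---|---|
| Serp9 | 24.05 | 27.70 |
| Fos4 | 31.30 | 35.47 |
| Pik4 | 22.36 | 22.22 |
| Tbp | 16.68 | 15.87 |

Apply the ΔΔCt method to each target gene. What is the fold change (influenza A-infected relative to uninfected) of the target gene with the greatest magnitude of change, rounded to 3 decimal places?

0.032

Serp9: ΔΔCt = (27.70−15.87) − (24.05−16.68) = 11.83 − 7.37 = 4.46; fold change = 2^-4.46 = 0.045
Fos4: ΔΔCt = (35.47−15.87) − (31.30−16.68) = 19.60 − 14.62 = 4.98; fold change = 2^-4.98 = 0.032
Pik4: ΔΔCt = (22.22−15.87) − (22.36−16.68) = 6.35 − 5.68 = 0.67; fold change = 2^-0.67 = 0.629
Fos4 has the largest |ΔΔCt| = 4.98.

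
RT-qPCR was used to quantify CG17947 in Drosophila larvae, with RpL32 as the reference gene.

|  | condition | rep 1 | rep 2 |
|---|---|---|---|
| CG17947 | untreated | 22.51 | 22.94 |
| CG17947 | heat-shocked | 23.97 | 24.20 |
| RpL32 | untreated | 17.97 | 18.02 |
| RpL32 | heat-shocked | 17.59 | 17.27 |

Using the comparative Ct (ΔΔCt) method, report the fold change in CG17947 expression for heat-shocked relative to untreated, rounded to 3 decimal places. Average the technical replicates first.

Mean Ct: CG17947 untreated 22.725; CG17947 heat-shocked 24.085; RpL32 untreated 17.995; RpL32 heat-shocked 17.430
ΔCt(untreated) = 22.725 − 17.995 = 4.730
ΔCt(heat-shocked) = 24.085 − 17.430 = 6.655
ΔΔCt = 6.655 − 4.730 = 1.925
Fold change = 2^(−1.925) = 0.2633

0.263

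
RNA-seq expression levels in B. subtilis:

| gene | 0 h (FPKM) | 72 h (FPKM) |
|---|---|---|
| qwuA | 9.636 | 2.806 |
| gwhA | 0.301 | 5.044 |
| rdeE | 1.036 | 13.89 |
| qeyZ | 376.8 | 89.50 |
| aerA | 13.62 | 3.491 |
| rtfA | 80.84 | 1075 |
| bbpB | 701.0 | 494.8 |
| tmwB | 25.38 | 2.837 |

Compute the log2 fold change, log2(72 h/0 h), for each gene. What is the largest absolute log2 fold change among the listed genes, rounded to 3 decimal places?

log2(2.806/9.636) = -1.780  (qwuA)
log2(5.044/0.301) = 4.067  (gwhA)
log2(13.89/1.036) = 3.745  (rdeE)
log2(89.50/376.8) = -2.074  (qeyZ)
log2(3.491/13.62) = -1.964  (aerA)
log2(1075/80.84) = 3.733  (rtfA)
log2(494.8/701.0) = -0.503  (bbpB)
log2(2.837/25.38) = -3.161  (tmwB)
The largest magnitude belongs to gwhA.

4.067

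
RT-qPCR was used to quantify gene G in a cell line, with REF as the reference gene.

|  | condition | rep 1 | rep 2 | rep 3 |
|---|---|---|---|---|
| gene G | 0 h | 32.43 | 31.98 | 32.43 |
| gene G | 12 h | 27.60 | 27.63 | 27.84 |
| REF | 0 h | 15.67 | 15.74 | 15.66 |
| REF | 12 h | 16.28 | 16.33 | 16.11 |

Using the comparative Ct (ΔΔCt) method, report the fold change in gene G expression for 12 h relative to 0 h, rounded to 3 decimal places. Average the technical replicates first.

35.261

Mean Ct: gene G 0 h 32.280; gene G 12 h 27.690; REF 0 h 15.690; REF 12 h 16.240
ΔCt(0 h) = 32.280 − 15.690 = 16.590
ΔCt(12 h) = 27.690 − 16.240 = 11.450
ΔΔCt = 11.450 − 16.590 = -5.140
Fold change = 2^(−(-5.140)) = 2^5.140 = 35.2610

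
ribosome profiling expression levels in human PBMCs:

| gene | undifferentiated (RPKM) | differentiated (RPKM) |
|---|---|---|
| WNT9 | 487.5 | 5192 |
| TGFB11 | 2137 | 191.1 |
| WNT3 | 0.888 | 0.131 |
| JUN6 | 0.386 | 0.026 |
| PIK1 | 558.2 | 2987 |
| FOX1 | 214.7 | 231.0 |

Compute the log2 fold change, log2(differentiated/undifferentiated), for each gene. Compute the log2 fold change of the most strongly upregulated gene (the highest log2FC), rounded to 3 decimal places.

log2(5192/487.5) = 3.413  (WNT9)
log2(191.1/2137) = -3.483  (TGFB11)
log2(0.131/0.888) = -2.761  (WNT3)
log2(0.026/0.386) = -3.892  (JUN6)
log2(2987/558.2) = 2.420  (PIK1)
log2(231.0/214.7) = 0.106  (FOX1)
WNT9 is most strongly upregulated.

3.413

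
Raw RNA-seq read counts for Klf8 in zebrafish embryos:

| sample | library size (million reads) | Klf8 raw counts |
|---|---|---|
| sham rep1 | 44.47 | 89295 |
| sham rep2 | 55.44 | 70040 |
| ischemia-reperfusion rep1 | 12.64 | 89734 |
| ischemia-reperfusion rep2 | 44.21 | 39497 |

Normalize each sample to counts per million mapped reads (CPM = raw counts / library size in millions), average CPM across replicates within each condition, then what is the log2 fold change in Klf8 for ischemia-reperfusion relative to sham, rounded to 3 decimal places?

1.289

CPM(sham rep1) = 89295 / 44.47 = 2007.9829
CPM(sham rep2) = 70040 / 55.44 = 1263.3478
CPM(ischemia-reperfusion rep1) = 89734 / 12.64 = 7099.2089
CPM(ischemia-reperfusion rep2) = 39497 / 44.21 = 893.3952
mean CPM(sham) = 1635.6653; mean CPM(ischemia-reperfusion) = 3996.3020
Fold change = 3996.3020 / 1635.6653 = 2.44323
log2(2.44323) = 1.2888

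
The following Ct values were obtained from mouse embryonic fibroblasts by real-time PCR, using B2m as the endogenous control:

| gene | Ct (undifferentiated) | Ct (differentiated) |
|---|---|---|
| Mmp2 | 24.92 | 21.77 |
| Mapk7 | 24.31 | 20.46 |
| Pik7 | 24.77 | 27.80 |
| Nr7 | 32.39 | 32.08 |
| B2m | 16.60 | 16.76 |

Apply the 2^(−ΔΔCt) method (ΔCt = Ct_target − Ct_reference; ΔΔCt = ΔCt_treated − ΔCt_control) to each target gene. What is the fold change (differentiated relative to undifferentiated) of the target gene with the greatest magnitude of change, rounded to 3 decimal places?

Mmp2: ΔΔCt = (21.77−16.76) − (24.92−16.60) = 5.01 − 8.32 = -3.31; fold change = 2^3.31 = 9.918
Mapk7: ΔΔCt = (20.46−16.76) − (24.31−16.60) = 3.70 − 7.71 = -4.01; fold change = 2^4.01 = 16.111
Pik7: ΔΔCt = (27.80−16.76) − (24.77−16.60) = 11.04 − 8.17 = 2.87; fold change = 2^-2.87 = 0.137
Nr7: ΔΔCt = (32.08−16.76) − (32.39−16.60) = 15.32 − 15.79 = -0.47; fold change = 2^0.47 = 1.385
Mapk7 has the largest |ΔΔCt| = 4.01.

16.111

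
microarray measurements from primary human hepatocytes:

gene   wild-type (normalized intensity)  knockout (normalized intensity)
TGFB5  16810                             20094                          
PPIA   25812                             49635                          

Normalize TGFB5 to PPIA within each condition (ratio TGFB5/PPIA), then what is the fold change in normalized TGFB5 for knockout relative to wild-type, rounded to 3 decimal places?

TGFB5/PPIA (wild-type) = 16810 / 25812 = 0.65125
TGFB5/PPIA (knockout) = 20094 / 49635 = 0.40484
Fold change = 0.40484 / 0.65125 = 0.6216

0.622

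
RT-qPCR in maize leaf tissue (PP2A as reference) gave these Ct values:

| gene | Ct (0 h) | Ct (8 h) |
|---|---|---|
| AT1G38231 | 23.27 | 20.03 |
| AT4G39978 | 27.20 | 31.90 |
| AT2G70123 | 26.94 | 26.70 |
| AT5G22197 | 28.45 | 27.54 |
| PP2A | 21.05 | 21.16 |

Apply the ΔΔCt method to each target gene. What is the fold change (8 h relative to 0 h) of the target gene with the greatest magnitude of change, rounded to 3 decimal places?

AT1G38231: ΔΔCt = (20.03−21.16) − (23.27−21.05) = -1.13 − 2.22 = -3.35; fold change = 2^3.35 = 10.196
AT4G39978: ΔΔCt = (31.90−21.16) − (27.20−21.05) = 10.74 − 6.15 = 4.59; fold change = 2^-4.59 = 0.042
AT2G70123: ΔΔCt = (26.70−21.16) − (26.94−21.05) = 5.54 − 5.89 = -0.35; fold change = 2^0.35 = 1.275
AT5G22197: ΔΔCt = (27.54−21.16) − (28.45−21.05) = 6.38 − 7.40 = -1.02; fold change = 2^1.02 = 2.028
AT4G39978 has the largest |ΔΔCt| = 4.59.

0.042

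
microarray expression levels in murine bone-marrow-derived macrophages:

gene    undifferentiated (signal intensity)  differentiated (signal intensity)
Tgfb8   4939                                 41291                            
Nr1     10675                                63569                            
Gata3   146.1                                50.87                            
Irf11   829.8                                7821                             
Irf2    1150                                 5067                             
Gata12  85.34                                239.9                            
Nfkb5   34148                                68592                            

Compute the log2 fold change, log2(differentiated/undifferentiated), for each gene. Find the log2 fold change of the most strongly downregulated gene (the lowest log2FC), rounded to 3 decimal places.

-1.522

log2(41291/4939) = 3.064  (Tgfb8)
log2(63569/10675) = 2.574  (Nr1)
log2(50.87/146.1) = -1.522  (Gata3)
log2(7821/829.8) = 3.237  (Irf11)
log2(5067/1150) = 2.139  (Irf2)
log2(239.9/85.34) = 1.491  (Gata12)
log2(68592/34148) = 1.006  (Nfkb5)
Gata3 is most strongly downregulated.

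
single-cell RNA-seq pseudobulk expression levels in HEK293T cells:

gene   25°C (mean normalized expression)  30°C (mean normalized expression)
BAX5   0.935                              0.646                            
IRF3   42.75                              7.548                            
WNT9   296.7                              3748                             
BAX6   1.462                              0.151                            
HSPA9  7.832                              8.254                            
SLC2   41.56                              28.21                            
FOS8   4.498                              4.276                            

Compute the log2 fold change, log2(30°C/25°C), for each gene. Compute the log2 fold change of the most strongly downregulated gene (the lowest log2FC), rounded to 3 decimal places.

log2(0.646/0.935) = -0.533  (BAX5)
log2(7.548/42.75) = -2.502  (IRF3)
log2(3748/296.7) = 3.659  (WNT9)
log2(0.151/1.462) = -3.275  (BAX6)
log2(8.254/7.832) = 0.076  (HSPA9)
log2(28.21/41.56) = -0.559  (SLC2)
log2(4.276/4.498) = -0.073  (FOS8)
BAX6 is most strongly downregulated.

-3.275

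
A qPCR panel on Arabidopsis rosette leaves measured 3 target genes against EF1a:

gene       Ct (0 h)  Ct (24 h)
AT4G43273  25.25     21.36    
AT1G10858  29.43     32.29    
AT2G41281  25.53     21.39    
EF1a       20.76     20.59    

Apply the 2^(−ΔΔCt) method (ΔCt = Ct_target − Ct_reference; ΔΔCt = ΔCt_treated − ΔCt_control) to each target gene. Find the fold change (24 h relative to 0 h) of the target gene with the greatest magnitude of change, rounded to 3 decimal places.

AT4G43273: ΔΔCt = (21.36−20.59) − (25.25−20.76) = 0.77 − 4.49 = -3.72; fold change = 2^3.72 = 13.177
AT1G10858: ΔΔCt = (32.29−20.59) − (29.43−20.76) = 11.70 − 8.67 = 3.03; fold change = 2^-3.03 = 0.122
AT2G41281: ΔΔCt = (21.39−20.59) − (25.53−20.76) = 0.80 − 4.77 = -3.97; fold change = 2^3.97 = 15.671
AT2G41281 has the largest |ΔΔCt| = 3.97.

15.671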